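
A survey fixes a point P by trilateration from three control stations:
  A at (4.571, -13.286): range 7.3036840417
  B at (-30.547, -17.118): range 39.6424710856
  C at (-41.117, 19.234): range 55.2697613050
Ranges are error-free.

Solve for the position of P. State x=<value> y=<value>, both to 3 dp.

x=7.698 y=-6.686

eq1: (x − 4.571)² + (y + 13.286)² = 7.3036840417²
eq2: (x + 30.547)² + (y + 17.118)² = 39.6424710856²
eq3: (x + 41.117)² + (y − 19.234)² = 55.2697613050²
eq2−eq3, eq2−eq1 (x²,y² cancel):
  -21.140·x + 72.704·y = -648.811689
  70.236·x + 7.664·y = 489.448417
det = -21.140·7.664 − 72.704·70.236 = -5268.455104
x = (-648.811689·7.664 − 72.704·489.448417) / -5268.455104 = 7.698149
y = (-21.140·489.448417 − -648.811689·70.236) / -5268.455104 = -6.685641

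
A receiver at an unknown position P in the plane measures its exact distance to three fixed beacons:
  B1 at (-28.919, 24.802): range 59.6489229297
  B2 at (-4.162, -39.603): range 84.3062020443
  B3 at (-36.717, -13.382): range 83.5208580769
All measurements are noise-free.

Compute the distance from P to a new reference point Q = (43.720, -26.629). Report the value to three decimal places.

66.001

eq1: (x + 28.919)² + (y − 24.802)² = 59.6489229297²
eq2: (x + 4.162)² + (y + 39.603)² = 84.3062020443²
eq3: (x + 36.717)² + (y + 13.382)² = 83.5208580769²
eq2−eq3, eq2−eq1 (x²,y² cancel):
  -65.110·x + 52.442·y = 73.298129
  -49.514·x + 128.810·y = 3415.269608
det = -65.110·128.810 − 52.442·-49.514 = -5790.205912
x = (73.298129·128.810 − 52.442·3415.269608) / -5790.205912 = 29.301555
y = (-65.110·3415.269608 − 73.298129·-49.514) / -5790.205912 = 37.777399
|P − Q| = √((29.301555 − 43.720)² + (37.777399 − -26.629)²) = 66.000574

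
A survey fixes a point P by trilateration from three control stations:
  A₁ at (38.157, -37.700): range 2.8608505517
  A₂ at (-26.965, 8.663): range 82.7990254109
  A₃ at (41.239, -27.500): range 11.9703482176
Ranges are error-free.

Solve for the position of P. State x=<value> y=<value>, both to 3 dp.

eq1: (x − 38.157)² + (y + 37.700)² = 2.8608505517²
eq2: (x + 26.965)² + (y − 8.663)² = 82.7990254109²
eq3: (x − 41.239)² + (y + 27.500)² = 11.9703482176²
eq1−eq3, eq1−eq2 (x²,y² cancel):
  6.164·x + 20.400·y = -555.446299
  -130.244·x + 92.726·y = -8922.581998
det = 6.164·92.726 − 20.400·-130.244 = 3228.540664
x = (-555.446299·92.726 − 20.400·-8922.581998) / 3228.540664 = 40.425806
y = (6.164·-8922.581998 − -555.446299·-130.244) / 3228.540664 = -39.442695

x=40.426 y=-39.443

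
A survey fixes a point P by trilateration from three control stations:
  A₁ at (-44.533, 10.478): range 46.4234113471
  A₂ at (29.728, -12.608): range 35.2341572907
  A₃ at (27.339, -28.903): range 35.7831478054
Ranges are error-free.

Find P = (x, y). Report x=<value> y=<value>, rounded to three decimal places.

x=-5.451 y=-14.577

eq1: (x + 44.533)² + (y − 10.478)² = 46.4234113471²
eq2: (x − 29.728)² + (y + 12.608)² = 35.2341572907²
eq3: (x − 27.339)² + (y + 28.903)² = 35.7831478054²
eq3−eq1, eq3−eq2 (x²,y² cancel):
  -143.744·x + 78.762·y = -364.527211
  4.778·x + 32.590·y = -501.100855
det = -143.744·32.590 − 78.762·4.778 = -5060.941796
x = (-364.527211·32.590 − 78.762·-501.100855) / -5060.941796 = -5.451113
y = (-143.744·-501.100855 − -364.527211·4.778) / -5060.941796 = -14.576724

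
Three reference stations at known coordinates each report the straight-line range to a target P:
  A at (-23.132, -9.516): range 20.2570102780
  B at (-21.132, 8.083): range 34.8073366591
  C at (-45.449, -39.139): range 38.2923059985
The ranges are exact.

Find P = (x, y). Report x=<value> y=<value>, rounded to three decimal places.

eq1: (x + 23.132)² + (y + 9.516)² = 20.2570102780²
eq2: (x + 21.132)² + (y − 8.083)² = 34.8073366591²
eq3: (x + 45.449)² + (y + 39.139)² = 38.2923059985²
eq3−eq1, eq3−eq2 (x²,y² cancel):
  44.634·x + 59.246·y = -1915.875009
  48.634·x + 94.444·y = -2830.826596
det = 44.634·94.444 − 59.246·48.634 = 1334.043532
x = (-1915.875009·94.444 − 59.246·-2830.826596) / 1334.043532 = -9.915529
y = (44.634·-2830.826596 − -1915.875009·48.634) / 1334.043532 = -24.867591

x=-9.916 y=-24.868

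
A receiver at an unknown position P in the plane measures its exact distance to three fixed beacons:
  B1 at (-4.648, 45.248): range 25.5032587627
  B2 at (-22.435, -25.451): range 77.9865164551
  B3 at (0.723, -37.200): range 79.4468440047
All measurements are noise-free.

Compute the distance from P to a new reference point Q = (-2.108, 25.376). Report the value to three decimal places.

26.625

eq1: (x + 4.648)² + (y − 45.248)² = 25.5032587627²
eq2: (x + 22.435)² + (y + 25.451)² = 77.9865164551²
eq3: (x − 0.723)² + (y + 37.200)² = 79.4468440047²
eq3−eq1, eq3−eq2 (x²,y² cancel):
  -10.742·x + 164.896·y = 6346.007494
  -46.316·x + 23.498·y = -3.375829
det = -10.742·23.498 − 164.896·-46.316 = 7384.907620
x = (6346.007494·23.498 − 164.896·-3.375829) / 7384.907620 = 20.267707
y = (-10.742·-3.375829 − 6346.007494·-46.316) / 7384.907620 = 39.805230
|P − Q| = √((20.267707 − -2.108)² + (39.805230 − 25.376)²) = 26.624706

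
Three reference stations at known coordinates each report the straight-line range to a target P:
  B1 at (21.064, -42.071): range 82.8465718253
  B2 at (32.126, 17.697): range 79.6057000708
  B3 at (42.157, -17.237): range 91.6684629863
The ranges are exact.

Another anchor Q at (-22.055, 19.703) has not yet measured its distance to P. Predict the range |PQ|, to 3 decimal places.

28.211

eq1: (x − 21.064)² + (y + 42.071)² = 82.8465718253²
eq2: (x − 32.126)² + (y − 17.697)² = 79.6057000708²
eq3: (x − 42.157)² + (y + 17.237)² = 91.6684629863²
eq1−eq2, eq1−eq3 (x²,y² cancel):
  22.124·x + 119.536·y = -341.910473
  42.186·x + 49.668·y = -1678.886962
det = 22.124·49.668 − 119.536·42.186 = -3943.890864
x = (-341.910473·49.668 − 119.536·-1678.886962) / -3943.890864 = -46.579743
y = (22.124·-1678.886962 − -341.910473·42.186) / -3943.890864 = 5.760773
|P − Q| = √((-46.579743 − -22.055)² + (5.760773 − 19.703)²) = 28.210791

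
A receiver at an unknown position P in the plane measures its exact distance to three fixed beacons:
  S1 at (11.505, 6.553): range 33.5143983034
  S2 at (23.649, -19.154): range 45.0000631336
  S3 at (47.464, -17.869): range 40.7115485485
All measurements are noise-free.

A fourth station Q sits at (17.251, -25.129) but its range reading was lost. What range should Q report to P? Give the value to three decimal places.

53.107

eq1: (x − 11.505)² + (y − 6.553)² = 33.5143983034²
eq2: (x − 23.649)² + (y + 19.154)² = 45.0000631336²
eq3: (x − 47.464)² + (y + 17.869)² = 40.7115485485²
eq1−eq2, eq1−eq3 (x²,y² cancel):
  24.288·x − 51.414·y = -150.946705
  71.918·x − 48.844·y = 1862.610331
det = 24.288·-48.844 − -51.414·71.918 = 2511.268980
x = (-150.946705·-48.844 − -51.414·1862.610331) / 2511.268980 = 41.069710
y = (24.288·1862.610331 − -150.946705·71.918) / 2511.268980 = 22.337259
|P − Q| = √((41.069710 − 17.251)² + (22.337259 − -25.129)²) = 53.107218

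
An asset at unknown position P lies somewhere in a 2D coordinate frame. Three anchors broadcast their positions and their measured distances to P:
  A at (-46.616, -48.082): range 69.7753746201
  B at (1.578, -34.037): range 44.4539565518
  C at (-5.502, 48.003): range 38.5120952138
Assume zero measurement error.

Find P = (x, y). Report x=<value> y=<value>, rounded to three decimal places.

x=-7.254 y=9.531

eq1: (x + 46.616)² + (y + 48.082)² = 69.7753746201²
eq2: (x − 1.578)² + (y + 34.037)² = 44.4539565518²
eq3: (x + 5.502)² + (y − 48.003)² = 38.5120952138²
eq1−eq2, eq1−eq3 (x²,y² cancel):
  96.388·x + 28.090·y = -431.474077
  82.228·x + 192.170·y = 1235.051259
det = 96.388·192.170 − 28.090·82.228 = 16213.097440
x = (-431.474077·192.170 − 28.090·1235.051259) / 16213.097440 = -7.253948
y = (96.388·1235.051259 − -431.474077·82.228) / 16213.097440 = 9.530774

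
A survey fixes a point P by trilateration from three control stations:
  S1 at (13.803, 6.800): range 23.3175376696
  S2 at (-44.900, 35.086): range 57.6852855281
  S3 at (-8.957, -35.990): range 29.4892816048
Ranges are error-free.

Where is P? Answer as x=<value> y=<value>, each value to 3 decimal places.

x=-5.178 y=-6.744

eq1: (x − 13.803)² + (y − 6.800)² = 23.3175376696²
eq2: (x + 44.900)² + (y − 35.086)² = 57.6852855281²
eq3: (x + 8.957)² + (y + 35.990)² = 29.4892816048²
eq3−eq2, eq3−eq1 (x²,y² cancel):
  -71.886·x + 142.152·y = -586.444990
  45.520·x + 85.580·y = -812.834973
det = -71.886·85.580 − 142.152·45.520 = -12622.762920
x = (-586.444990·85.580 − 142.152·-812.834973) / -12622.762920 = -5.177801
y = (-71.886·-812.834973 − -586.444990·45.520) / -12622.762920 = -6.743883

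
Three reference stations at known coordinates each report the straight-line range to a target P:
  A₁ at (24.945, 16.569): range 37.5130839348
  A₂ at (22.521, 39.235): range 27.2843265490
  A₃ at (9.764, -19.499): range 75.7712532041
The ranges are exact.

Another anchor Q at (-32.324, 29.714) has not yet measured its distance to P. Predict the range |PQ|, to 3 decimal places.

eq1: (x − 24.945)² + (y − 16.569)² = 37.5130839348²
eq2: (x − 22.521)² + (y − 39.235)² = 27.2843265490²
eq3: (x − 9.764)² + (y + 19.499)² = 75.7712532041²
eq2−eq3, eq2−eq1 (x²,y² cancel):
  -25.514·x − 117.468·y = -6567.882306
  4.848·x − 45.332·y = -1812.592871
det = -25.514·-45.332 − -117.468·4.848 = 1726.085512
x = (-6567.882306·-45.332 − -117.468·-1812.592871) / 1726.085512 = 49.136373
y = (-25.514·-1812.592871 − -6567.882306·4.848) / 1726.085512 = 45.239698
|P − Q| = √((49.136373 − -32.324)² + (45.239698 − 29.714)²) = 82.926713

82.927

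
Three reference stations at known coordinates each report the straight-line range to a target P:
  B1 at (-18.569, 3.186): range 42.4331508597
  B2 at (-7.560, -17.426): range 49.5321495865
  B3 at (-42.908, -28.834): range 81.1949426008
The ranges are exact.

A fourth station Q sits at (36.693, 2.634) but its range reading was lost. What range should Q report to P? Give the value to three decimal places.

29.449

eq1: (x + 18.569)² + (y − 3.186)² = 42.4331508597²
eq2: (x + 7.560)² + (y + 17.426)² = 49.5321495865²
eq3: (x + 42.908)² + (y + 28.834)² = 81.1949426008²
eq1−eq2, eq1−eq3 (x²,y² cancel):
  22.018·x − 41.224·y = -647.000832
  -48.678·x − 64.040·y = -2474.508749
det = 22.018·-64.040 − -41.224·-48.678 = -3416.734592
x = (-647.000832·-64.040 − -41.224·-2474.508749) / -3416.734592 = 17.728979
y = (22.018·-2474.508749 − -647.000832·-48.678) / -3416.734592 = 25.163921
|P − Q| = √((17.728979 − 36.693)² + (25.163921 − 2.634)²) = 29.448794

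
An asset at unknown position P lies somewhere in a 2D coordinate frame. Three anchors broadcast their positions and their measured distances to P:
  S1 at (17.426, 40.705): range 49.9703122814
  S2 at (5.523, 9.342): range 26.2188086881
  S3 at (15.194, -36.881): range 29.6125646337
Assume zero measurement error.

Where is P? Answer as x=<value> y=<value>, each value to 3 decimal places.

eq1: (x − 17.426)² + (y − 40.705)² = 49.9703122814²
eq2: (x − 5.523)² + (y − 9.342)² = 26.2188086881²
eq3: (x − 15.194)² + (y + 36.881)² = 29.6125646337²
eq2−eq1, eq2−eq3 (x²,y² cancel):
  23.806·x + 62.726·y = 33.179828
  19.342·x − 92.446·y = 1283.811249
det = 23.806·-92.446 − 62.726·19.342 = -3414.015768
x = (33.179828·-92.446 − 62.726·1283.811249) / -3414.015768 = 24.486028
y = (23.806·1283.811249 − 33.179828·19.342) / -3414.015768 = -8.764062

x=24.486 y=-8.764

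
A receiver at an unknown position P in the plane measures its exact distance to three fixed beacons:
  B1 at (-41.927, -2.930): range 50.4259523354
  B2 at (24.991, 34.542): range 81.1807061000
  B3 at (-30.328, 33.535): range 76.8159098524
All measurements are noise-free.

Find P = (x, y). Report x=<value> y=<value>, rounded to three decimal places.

x=-7.557 y=-39.828

eq1: (x + 41.927)² + (y + 2.930)² = 50.4259523354²
eq2: (x − 24.991)² + (y − 34.542)² = 81.1807061000²
eq3: (x + 30.328)² + (y − 33.535)² = 76.8159098524²
eq1−eq3, eq1−eq2 (x²,y² cancel):
  23.198·x + 72.930·y = -3079.981758
  133.836·x + 74.944·y = -3996.288758
det = 23.198·74.944 − 72.930·133.836 = -8022.108568
x = (-3079.981758·74.944 − 72.930·-3996.288758) / -8022.108568 = -7.557014
y = (23.198·-3996.288758 − -3079.981758·133.836) / -8022.108568 = -39.828248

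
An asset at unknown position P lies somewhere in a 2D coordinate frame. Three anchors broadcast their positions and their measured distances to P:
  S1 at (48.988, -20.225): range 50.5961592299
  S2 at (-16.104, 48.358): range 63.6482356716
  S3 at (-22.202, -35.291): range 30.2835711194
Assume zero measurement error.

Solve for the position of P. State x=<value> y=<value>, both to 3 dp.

x=-1.161 y=-13.511

eq1: (x − 48.988)² + (y + 20.225)² = 50.5961592299²
eq2: (x + 16.104)² + (y − 48.358)² = 63.6482356716²
eq3: (x + 22.202)² + (y + 35.291)² = 30.2835711194²
eq3−eq1, eq3−eq2 (x²,y² cancel):
  142.380·x + 30.132·y = -572.385365
  12.196·x + 167.298·y = -2274.551729
det = 142.380·167.298 − 30.132·12.196 = 23452.399368
x = (-572.385365·167.298 − 30.132·-2274.551729) / 23452.399368 = -1.160740
y = (142.380·-2274.551729 − -572.385365·12.196) / 23452.399368 = -13.511192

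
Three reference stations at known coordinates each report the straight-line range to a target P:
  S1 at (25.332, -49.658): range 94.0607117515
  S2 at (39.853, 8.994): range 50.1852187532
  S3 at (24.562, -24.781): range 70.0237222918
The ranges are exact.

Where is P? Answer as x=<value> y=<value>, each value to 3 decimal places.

x=1.471 y=41.326

eq1: (x − 25.332)² + (y + 49.658)² = 94.0607117515²
eq2: (x − 39.853)² + (y − 8.994)² = 50.1852187532²
eq3: (x − 24.562)² + (y + 24.781)² = 70.0237222918²
eq2−eq3, eq2−eq1 (x²,y² cancel):
  -30.582·x − 67.550·y = -2836.529342
  -29.042·x − 117.304·y = -4890.387771
det = -30.582·-117.304 − -67.550·-29.042 = 1625.603828
x = (-2836.529342·-117.304 − -67.550·-4890.387771) / 1625.603828 = 1.470558
y = (-30.582·-4890.387771 − -2836.529342·-29.042) / 1625.603828 = 41.325785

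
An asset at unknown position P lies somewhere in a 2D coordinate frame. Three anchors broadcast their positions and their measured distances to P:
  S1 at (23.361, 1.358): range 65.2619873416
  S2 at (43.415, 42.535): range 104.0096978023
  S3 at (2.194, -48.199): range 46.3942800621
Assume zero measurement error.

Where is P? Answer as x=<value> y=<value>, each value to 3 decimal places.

eq1: (x − 23.361)² + (y − 1.358)² = 65.2619873416²
eq2: (x − 43.415)² + (y − 42.535)² = 104.0096978023²
eq3: (x − 2.194)² + (y + 48.199)² = 46.3942800621²
eq1−eq3, eq1−eq2 (x²,y² cancel):
  -42.334·x − 99.114·y = 3887.074521
  40.108·x + 82.354·y = -3412.382280
det = -42.334·82.354 − -99.114·40.108 = 488.890076
x = (3887.074521·82.354 − -99.114·-3412.382280) / 488.890076 = -37.020024
y = (-42.334·-3412.382280 − 3887.074521·40.108) / 488.890076 = -23.406066

x=-37.020 y=-23.406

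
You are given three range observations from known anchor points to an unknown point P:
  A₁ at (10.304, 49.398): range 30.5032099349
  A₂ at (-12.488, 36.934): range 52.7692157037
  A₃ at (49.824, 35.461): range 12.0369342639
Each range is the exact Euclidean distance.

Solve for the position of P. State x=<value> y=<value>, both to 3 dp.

x=39.996 y=42.411

eq1: (x − 10.304)² + (y − 49.398)² = 30.5032099349²
eq2: (x + 12.488)² + (y − 36.934)² = 52.7692157037²
eq3: (x − 49.824)² + (y − 35.461)² = 12.0369342639²
eq1−eq3, eq1−eq2 (x²,y² cancel):
  79.040·x − 27.874·y = 1979.136707
  -45.584·x − 24.928·y = -2880.408630
det = 79.040·-24.928 − -27.874·-45.584 = -3240.917536
x = (1979.136707·-24.928 − -27.874·-2880.408630) / -3240.917536 = 39.996214
y = (79.040·-2880.408630 − 1979.136707·-45.584) / -3240.917536 = 42.410993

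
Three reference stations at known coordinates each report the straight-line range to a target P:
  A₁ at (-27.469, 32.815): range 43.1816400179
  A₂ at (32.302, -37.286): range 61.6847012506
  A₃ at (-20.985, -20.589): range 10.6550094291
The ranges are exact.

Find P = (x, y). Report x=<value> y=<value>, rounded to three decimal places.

eq1: (x + 27.469)² + (y − 32.815)² = 43.1816400179²
eq2: (x − 32.302)² + (y + 37.286)² = 61.6847012506²
eq3: (x + 20.985)² + (y + 20.589)² = 10.6550094291²
eq2−eq1, eq2−eq3 (x²,y² cancel):
  -119.542·x + 140.202·y = 1338.053520
  -106.574·x + 33.394·y = 2122.085288
det = -119.542·33.394 − 140.202·-106.574 = 10949.902400
x = (1338.053520·33.394 − 140.202·2122.085288) / 10949.902400 = -23.090401
y = (-119.542·2122.085288 − 1338.053520·-106.574) / 10949.902400 = -10.144072

x=-23.090 y=-10.144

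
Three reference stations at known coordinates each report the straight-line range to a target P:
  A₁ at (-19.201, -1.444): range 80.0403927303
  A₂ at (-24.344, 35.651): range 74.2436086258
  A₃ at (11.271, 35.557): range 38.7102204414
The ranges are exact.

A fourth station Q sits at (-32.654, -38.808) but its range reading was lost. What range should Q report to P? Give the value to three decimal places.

eq1: (x + 19.201)² + (y + 1.444)² = 80.0403927303²
eq2: (x + 24.344)² + (y − 35.651)² = 74.2436086258²
eq3: (x − 11.271)² + (y − 35.557)² = 38.7102204414²
eq1−eq3, eq1−eq2 (x²,y² cancel):
  60.944·x + 74.002·y = 5928.555455
  -10.286·x + 74.190·y = 2387.211647
det = 60.944·74.190 − 74.002·-10.286 = 5282.619932
x = (5928.555455·74.190 − 74.002·2387.211647) / 5282.619932 = 49.820183
y = (60.944·2387.211647 − 5928.555455·-10.286) / 5282.619932 = 39.084271
|P − Q| = √((49.820183 − -32.654)² + (39.084271 − -38.808)²) = 113.442482

113.442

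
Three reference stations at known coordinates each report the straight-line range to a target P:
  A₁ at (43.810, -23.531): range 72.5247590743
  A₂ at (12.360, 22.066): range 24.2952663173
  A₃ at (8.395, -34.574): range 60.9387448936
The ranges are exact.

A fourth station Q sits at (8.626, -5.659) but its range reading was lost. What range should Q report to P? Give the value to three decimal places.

eq1: (x − 43.810)² + (y + 23.531)² = 72.5247590743²
eq2: (x − 12.360)² + (y − 22.066)² = 24.2952663173²
eq3: (x − 8.395)² + (y + 34.574)² = 60.9387448936²
eq2−eq1, eq2−eq3 (x²,y² cancel):
  62.900·x − 91.194·y = -2836.234608
  -7.930·x − 113.280·y = -2497.111119
det = 62.900·-113.280 − -91.194·-7.930 = -7848.480420
x = (-2836.234608·-113.280 − -91.194·-2497.111119) / -7848.480420 = -11.921684
y = (62.900·-2497.111119 − -2836.234608·-7.930) / -7848.480420 = 22.878267
|P − Q| = √((-11.921684 − 8.626)² + (22.878267 − -5.659)²) = 35.165081

35.165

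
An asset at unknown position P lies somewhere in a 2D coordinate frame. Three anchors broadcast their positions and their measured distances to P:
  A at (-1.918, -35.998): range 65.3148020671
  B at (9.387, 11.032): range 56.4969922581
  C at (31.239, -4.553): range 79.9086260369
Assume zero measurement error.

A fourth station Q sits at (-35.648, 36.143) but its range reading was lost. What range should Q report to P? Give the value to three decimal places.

eq1: (x + 1.918)² + (y + 35.998)² = 65.3148020671²
eq2: (x − 9.387)² + (y − 11.032)² = 56.4969922581²
eq3: (x − 31.239)² + (y + 4.553)² = 79.9086260369²
eq2−eq1, eq2−eq3 (x²,y² cancel):
  -22.610·x − 94.060·y = 15.600700
  43.704·x − 31.170·y = -2406.694244
det = -22.610·-31.170 − -94.060·43.704 = 4815.551940
x = (15.600700·-31.170 − -94.060·-2406.694244) / 4815.551940 = -47.109851
y = (-22.610·-2406.694244 − 15.600700·43.704) / 4815.551940 = 11.158335
|P − Q| = √((-47.109851 − -35.648)² + (11.158335 − 36.143)²) = 27.488316

27.488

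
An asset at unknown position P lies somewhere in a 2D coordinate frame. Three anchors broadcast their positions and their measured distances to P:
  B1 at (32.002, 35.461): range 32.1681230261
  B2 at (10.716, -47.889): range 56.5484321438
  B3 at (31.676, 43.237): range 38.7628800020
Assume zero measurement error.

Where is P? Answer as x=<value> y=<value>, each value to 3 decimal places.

eq1: (x − 32.002)² + (y − 35.461)² = 32.1681230261²
eq2: (x − 10.716)² + (y + 47.889)² = 56.5484321438²
eq3: (x − 31.676)² + (y − 43.237)² = 38.7628800020²
eq2−eq1, eq2−eq3 (x²,y² cancel):
  42.572·x + 166.700·y = 2036.358587
  41.920·x + 182.252·y = 2159.782480
det = 42.572·182.252 − 166.700·41.920 = 770.768144
x = (2036.358587·182.252 − 166.700·2159.782480) / 770.768144 = 14.394323
y = (42.572·2159.782480 − 2036.358587·41.920) / 770.768144 = 8.539673

x=14.394 y=8.540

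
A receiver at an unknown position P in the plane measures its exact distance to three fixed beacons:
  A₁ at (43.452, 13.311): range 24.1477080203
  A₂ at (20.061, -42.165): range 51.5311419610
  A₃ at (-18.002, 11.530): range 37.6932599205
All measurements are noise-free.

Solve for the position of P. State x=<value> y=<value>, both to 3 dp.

x=19.629 y=9.364

eq1: (x − 43.452)² + (y − 13.311)² = 24.1477080203²
eq2: (x − 20.061)² + (y + 42.165)² = 51.5311419610²
eq3: (x + 18.002)² + (y − 11.530)² = 37.6932599205²
eq2−eq1, eq2−eq3 (x²,y² cancel):
  46.782·x + 110.952·y = 1957.274868
  -76.126·x + 107.390·y = -488.641294
det = 46.782·107.390 − 110.952·-76.126 = 13470.250932
x = (1957.274868·107.390 − 110.952·-488.641294) / 13470.250932 = 19.628994
y = (46.782·-488.641294 − 1957.274868·-76.126) / 13470.250932 = 9.364331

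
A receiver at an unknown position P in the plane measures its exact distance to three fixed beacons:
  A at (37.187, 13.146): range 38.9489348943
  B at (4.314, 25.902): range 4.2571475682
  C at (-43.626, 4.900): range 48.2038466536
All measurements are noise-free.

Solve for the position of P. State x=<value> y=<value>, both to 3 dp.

x=0.127 y=25.130

eq1: (x − 37.187)² + (y − 13.146)² = 38.9489348943²
eq2: (x − 4.314)² + (y − 25.902)² = 4.2571475682²
eq3: (x + 43.626)² + (y − 4.900)² = 48.2038466536²
eq3−eq2, eq3−eq1 (x²,y² cancel):
  95.880·x + 42.004·y = 1067.773851
  161.626·x + 16.492·y = 435.043712
det = 95.880·16.492 − 42.004·161.626 = -5207.685544
x = (1067.773851·16.492 − 42.004·435.043712) / -5207.685544 = 0.127475
y = (95.880·435.043712 − 1067.773851·161.626) / -5207.685544 = 25.129786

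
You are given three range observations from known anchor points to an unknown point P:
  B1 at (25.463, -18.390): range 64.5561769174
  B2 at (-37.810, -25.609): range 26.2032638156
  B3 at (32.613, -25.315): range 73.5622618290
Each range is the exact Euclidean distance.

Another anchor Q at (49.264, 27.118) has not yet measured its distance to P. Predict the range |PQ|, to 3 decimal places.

89.549

eq1: (x − 25.463)² + (y + 18.390)² = 64.5561769174²
eq2: (x + 37.810)² + (y + 25.609)² = 26.2032638156²
eq3: (x − 32.613)² + (y + 25.315)² = 73.5622618290²
eq2−eq1, eq2−eq3 (x²,y² cancel):
  126.546·x + 14.438·y = -4579.749456
  140.846·x + 0.588·y = -5105.755318
det = 126.546·0.588 − 14.438·140.846 = -1959.125500
x = (-4579.749456·0.588 − 14.438·-5105.755318) / -1959.125500 = -36.252911
y = (126.546·-5105.755318 − -4579.749456·140.846) / -1959.125500 = 0.547959
|P − Q| = √((-36.252911 − 49.264)² + (0.547959 − 27.118)²) = 89.549479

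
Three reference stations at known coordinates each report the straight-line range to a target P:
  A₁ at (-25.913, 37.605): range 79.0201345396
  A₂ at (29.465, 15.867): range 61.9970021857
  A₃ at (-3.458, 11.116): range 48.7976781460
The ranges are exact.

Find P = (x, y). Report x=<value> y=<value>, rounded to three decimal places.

x=-1.825 y=-37.654

eq1: (x + 25.913)² + (y − 37.605)² = 79.0201345396²
eq2: (x − 29.465)² + (y − 15.867)² = 61.9970021857²
eq3: (x + 3.458)² + (y − 11.116)² = 48.7976781460²
eq3−eq1, eq3−eq2 (x²,y² cancel):
  -44.910·x + 52.978·y = -1912.871896
  65.846·x + 9.502·y = -477.990194
det = -44.910·9.502 − 52.978·65.846 = -3915.124208
x = (-1912.871896·9.502 − 52.978·-477.990194) / -3915.124208 = -1.825448
y = (-44.910·-477.990194 − -1912.871896·65.846) / -3915.124208 = -37.654362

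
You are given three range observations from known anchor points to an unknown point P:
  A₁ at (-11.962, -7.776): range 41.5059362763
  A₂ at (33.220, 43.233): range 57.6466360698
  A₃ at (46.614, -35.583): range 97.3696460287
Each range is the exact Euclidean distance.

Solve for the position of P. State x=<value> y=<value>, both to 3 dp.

eq1: (x + 11.962)² + (y + 7.776)² = 41.5059362763²
eq2: (x − 33.220)² + (y − 43.233)² = 57.6466360698²
eq3: (x − 46.614)² + (y + 35.583)² = 97.3696460287²
eq1−eq2, eq1−eq3 (x²,y² cancel):
  90.364·x + 102.018·y = 1168.713165
  117.152·x − 55.614·y = -4522.645957
det = 90.364·-55.614 − 102.018·117.152 = -16977.116232
x = (1168.713165·-55.614 − 102.018·-4522.645957) / -16977.116232 = -23.348752
y = (90.364·-4522.645957 − 1168.713165·117.152) / -16977.116232 = 32.137464

x=-23.349 y=32.137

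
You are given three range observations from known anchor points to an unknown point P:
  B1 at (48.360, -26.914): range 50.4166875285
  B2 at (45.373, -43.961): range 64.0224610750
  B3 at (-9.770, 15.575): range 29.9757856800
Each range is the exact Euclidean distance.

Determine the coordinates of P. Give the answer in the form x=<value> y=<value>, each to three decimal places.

x=20.198 y=14.904

eq1: (x − 48.360)² + (y + 26.914)² = 50.4166875285²
eq2: (x − 45.373)² + (y + 43.961)² = 64.0224610750²
eq3: (x + 9.770)² + (y − 15.575)² = 29.9757856800²
eq2−eq1, eq2−eq3 (x²,y² cancel):
  5.974·x + 34.094·y = 628.807487
  -110.286·x + 119.072·y = -452.917330
det = 5.974·119.072 − 34.094·-110.286 = 4471.427012
x = (628.807487·119.072 − 34.094·-452.917330) / 4471.427012 = 20.198279
y = (5.974·-452.917330 − 628.807487·-110.286) / 4471.427012 = 14.904176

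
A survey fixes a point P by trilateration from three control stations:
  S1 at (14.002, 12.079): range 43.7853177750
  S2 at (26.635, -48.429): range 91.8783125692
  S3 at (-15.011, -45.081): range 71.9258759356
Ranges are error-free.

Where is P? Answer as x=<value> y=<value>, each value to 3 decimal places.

x=-27.599 y=25.735

eq1: (x − 14.002)² + (y − 12.079)² = 43.7853177750²
eq2: (x − 26.635)² + (y + 48.429)² = 91.8783125692²
eq3: (x + 15.011)² + (y + 45.081)² = 71.9258759356²
eq3−eq1, eq3−eq2 (x²,y² cancel):
  58.026·x + 114.320·y = 1340.509139
  83.292·x − 6.696·y = -2471.128107
det = 58.026·-6.696 − 114.320·83.292 = -9910.483536
x = (1340.509139·-6.696 − 114.320·-2471.128107) / -9910.483536 = -27.599392
y = (58.026·-2471.128107 − 1340.509139·83.292) / -9910.483536 = 25.734705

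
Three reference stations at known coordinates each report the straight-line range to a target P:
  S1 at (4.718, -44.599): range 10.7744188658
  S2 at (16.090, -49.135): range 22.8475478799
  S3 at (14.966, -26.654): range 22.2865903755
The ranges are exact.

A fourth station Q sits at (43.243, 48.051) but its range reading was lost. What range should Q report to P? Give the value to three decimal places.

eq1: (x − 4.718)² + (y + 44.599)² = 10.7744188658²
eq2: (x − 16.090)² + (y + 49.135)² = 22.8475478799²
eq3: (x − 14.966)² + (y + 26.654)² = 22.2865903755²
eq1−eq2, eq1−eq3 (x²,y² cancel):
  22.744·x − 9.072·y = 255.883658
  20.496·x + 35.890·y = -1457.517462
det = 22.744·35.890 − -9.072·20.496 = 1002.221872
x = (255.883658·35.890 − -9.072·-1457.517462) / 1002.221872 = -4.029980
y = (22.744·-1457.517462 − 255.883658·20.496) / 1002.221872 = -38.309250
|P − Q| = √((-4.029980 − 43.243)² + (-38.309250 − 48.051)²) = 98.452158

98.452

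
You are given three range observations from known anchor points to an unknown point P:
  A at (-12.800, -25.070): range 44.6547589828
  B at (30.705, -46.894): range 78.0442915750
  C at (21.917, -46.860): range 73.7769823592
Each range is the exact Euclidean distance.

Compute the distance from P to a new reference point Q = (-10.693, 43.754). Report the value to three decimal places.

24.243

eq1: (x + 12.800)² + (y + 25.070)² = 44.6547589828²
eq2: (x − 30.705)² + (y + 46.894)² = 78.0442915750²
eq3: (x − 21.917)² + (y + 46.860)² = 73.7769823592²
eq2−eq1, eq2−eq3 (x²,y² cancel):
  -87.010·x + 43.648·y = 1747.364587
  -17.576·x + 0.068·y = 182.238549
det = -87.010·0.068 − 43.648·-17.576 = 761.240568
x = (1747.364587·0.068 − 43.648·182.238549) / 761.240568 = -10.293103
y = (-87.010·182.238549 − 1747.364587·-17.576) / 761.240568 = 19.514335
|P − Q| = √((-10.293103 − -10.693)² + (19.514335 − 43.754)²) = 24.242963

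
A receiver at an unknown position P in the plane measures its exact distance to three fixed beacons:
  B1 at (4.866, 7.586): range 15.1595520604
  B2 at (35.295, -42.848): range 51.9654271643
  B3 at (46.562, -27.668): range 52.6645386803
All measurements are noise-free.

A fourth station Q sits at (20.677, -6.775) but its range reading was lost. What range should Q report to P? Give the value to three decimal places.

eq1: (x − 4.866)² + (y − 7.586)² = 15.1595520604²
eq2: (x − 35.295)² + (y + 42.848)² = 51.9654271643²
eq3: (x − 46.562)² + (y + 27.668)² = 52.6645386803²
eq1−eq3, eq1−eq2 (x²,y² cancel):
  83.392·x − 70.508·y = 308.571100
  60.858·x − 100.868·y = 529.869175
det = 83.392·-100.868 − -70.508·60.858 = -4120.608392
x = (308.571100·-100.868 − -70.508·529.869175) / -4120.608392 = -1.513142
y = (83.392·529.869175 − 308.571100·60.858) / -4120.608392 = -6.166039
|P − Q| = √((-1.513142 − 20.677)² + (-6.166039 − -6.775)²) = 22.198496

22.198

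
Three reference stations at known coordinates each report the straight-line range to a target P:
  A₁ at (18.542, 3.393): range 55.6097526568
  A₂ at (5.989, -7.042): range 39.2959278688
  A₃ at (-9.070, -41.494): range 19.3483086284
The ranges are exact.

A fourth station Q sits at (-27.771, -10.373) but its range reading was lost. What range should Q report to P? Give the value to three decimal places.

eq1: (x − 18.542)² + (y − 3.393)² = 55.6097526568²
eq2: (x − 5.989)² + (y + 7.042)² = 39.2959278688²
eq3: (x + 9.070)² + (y + 41.494)² = 19.3483086284²
eq2−eq3, eq2−eq1 (x²,y² cancel):
  -30.118·x − 68.904·y = 2888.371951
  25.106·x + 20.870·y = -1278.414315
det = -30.118·20.870 − -68.904·25.106 = 1101.341164
x = (2888.371951·20.870 − -68.904·-1278.414315) / 1101.341164 = -25.248795
y = (-30.118·-1278.414315 − 2888.371951·25.106) / 1101.341164 = -30.882514
|P − Q| = √((-25.248795 − -27.771)² + (-30.882514 − -10.373)²) = 20.664019

20.664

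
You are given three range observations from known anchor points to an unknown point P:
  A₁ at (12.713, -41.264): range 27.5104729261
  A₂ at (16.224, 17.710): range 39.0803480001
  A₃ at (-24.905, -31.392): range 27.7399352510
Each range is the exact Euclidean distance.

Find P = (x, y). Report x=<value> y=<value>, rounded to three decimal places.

eq1: (x − 12.713)² + (y + 41.264)² = 27.5104729261²
eq2: (x − 16.224)² + (y − 17.710)² = 39.0803480001²
eq3: (x + 24.905)² + (y + 31.392)² = 27.7399352510²
eq3−eq2, eq3−eq1 (x²,y² cancel):
  82.258·x + 98.204·y = -1786.624005
  75.236·x − 19.744·y = 271.299263
det = 82.258·-19.744 − 98.204·75.236 = -9012.578096
x = (-1786.624005·-19.744 − 98.204·271.299263) / -9012.578096 = -0.957820
y = (82.258·271.299263 − -1786.624005·75.236) / -9012.578096 = -17.390693

x=-0.958 y=-17.391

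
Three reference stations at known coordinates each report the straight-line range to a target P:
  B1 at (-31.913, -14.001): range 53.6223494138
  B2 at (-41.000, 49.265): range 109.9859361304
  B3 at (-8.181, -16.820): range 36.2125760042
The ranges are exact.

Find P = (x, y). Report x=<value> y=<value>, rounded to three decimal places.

eq1: (x + 31.913)² + (y + 14.001)² = 53.6223494138²
eq2: (x + 41.000)² + (y − 49.265)² = 109.9859361304²
eq3: (x + 8.181)² + (y + 16.820)² = 36.2125760042²
eq2−eq3, eq2−eq1 (x²,y² cancel):
  65.638·x − 132.170·y = 7027.356422
  18.174·x − 126.532·y = 6327.977135
det = 65.638·-126.532 − -132.170·18.174 = -5903.249836
x = (7027.356422·-126.532 − -132.170·6327.977135) / -5903.249836 = 8.947059
y = (65.638·6327.977135 − 7027.356422·18.174) / -5903.249836 = -48.725803

x=8.947 y=-48.726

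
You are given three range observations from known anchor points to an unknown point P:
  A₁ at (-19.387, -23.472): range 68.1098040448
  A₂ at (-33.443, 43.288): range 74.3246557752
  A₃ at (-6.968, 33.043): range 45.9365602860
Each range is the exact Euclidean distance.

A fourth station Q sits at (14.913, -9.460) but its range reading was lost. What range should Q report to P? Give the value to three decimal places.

eq1: (x + 19.387)² + (y + 23.472)² = 68.1098040448²
eq2: (x + 33.443)² + (y − 43.288)² = 74.3246557752²
eq3: (x + 6.968)² + (y − 33.043)² = 45.9365602860²
eq3−eq1, eq3−eq2 (x²,y² cancel):
  -24.838·x − 113.030·y = -2742.380156
  -52.950·x + 20.490·y = -1562.094565
det = -24.838·20.490 − -113.030·-52.950 = -6493.869120
x = (-2742.380156·20.490 − -113.030·-1562.094565) / -6493.869120 = 35.842256
y = (-24.838·-1562.094565 − -2742.380156·-52.950) / -6493.869120 = 16.386182
|P − Q| = √((35.842256 − 14.913)² + (16.386182 − -9.460)²) = 33.257464

33.257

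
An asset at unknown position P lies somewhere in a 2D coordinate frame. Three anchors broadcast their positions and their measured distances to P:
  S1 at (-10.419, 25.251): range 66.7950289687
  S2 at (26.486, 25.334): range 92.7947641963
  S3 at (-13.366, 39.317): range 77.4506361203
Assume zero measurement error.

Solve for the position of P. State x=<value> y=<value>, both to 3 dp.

x=-48.058 y=-29.929

eq1: (x + 10.419)² + (y − 25.251)² = 66.7950289687²
eq2: (x − 26.486)² + (y − 25.334)² = 92.7947641963²
eq3: (x + 13.366)² + (y − 39.317)² = 77.4506361203²
eq2−eq3, eq2−eq1 (x²,y² cancel):
  -79.704·x + 27.966·y = 2993.423920
  -73.810·x − 0.166·y = 3552.141177
det = -79.704·-0.166 − 27.966·-73.810 = 2077.401324
x = (2993.423920·-0.166 − 27.966·3552.141177) / 2077.401324 = -48.058162
y = (-79.704·3552.141177 − 2993.423920·-73.810) / 2077.401324 = -29.929335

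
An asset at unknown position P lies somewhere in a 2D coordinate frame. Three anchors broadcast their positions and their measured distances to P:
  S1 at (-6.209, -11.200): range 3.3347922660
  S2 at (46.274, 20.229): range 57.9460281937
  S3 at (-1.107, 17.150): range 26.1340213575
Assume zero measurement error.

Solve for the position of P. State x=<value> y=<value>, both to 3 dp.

x=-3.854 y=-8.839

eq1: (x + 6.209)² + (y + 11.200)² = 3.3347922660²
eq2: (x − 46.274)² + (y − 20.229)² = 57.9460281937²
eq3: (x + 1.107)² + (y − 17.150)² = 26.1340213575²
eq3−eq1, eq3−eq2 (x²,y² cancel):
  -10.204·x − 56.700·y = 540.509965
  94.762·x + 6.158·y = -419.607543
det = -10.204·6.158 − -56.700·94.762 = 5310.169168
x = (540.509965·6.158 − -56.700·-419.607543) / 5310.169168 = -3.853604
y = (-10.204·-419.607543 − 540.509965·94.762) / 5310.169168 = -8.839291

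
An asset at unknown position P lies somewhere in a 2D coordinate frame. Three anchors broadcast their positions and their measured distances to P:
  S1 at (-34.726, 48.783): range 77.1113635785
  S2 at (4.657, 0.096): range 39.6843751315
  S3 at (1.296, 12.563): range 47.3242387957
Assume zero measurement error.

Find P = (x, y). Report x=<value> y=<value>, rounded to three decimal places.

x=-23.811 y=-27.552

eq1: (x + 34.726)² + (y − 48.783)² = 77.1113635785²
eq2: (x − 4.657)² + (y − 0.096)² = 39.6843751315²
eq3: (x − 1.296)² + (y − 12.563)² = 47.3242387957²
eq3−eq2, eq3−eq1 (x²,y² cancel):
  6.722·x − 24.934·y = 526.922228
  -72.044·x + 72.440·y = -280.411235
det = 6.722·72.440 − -24.934·-72.044 = -1309.403416
x = (526.922228·72.440 − -24.934·-280.411235) / -1309.403416 = -23.811204
y = (6.722·-280.411235 − 526.922228·-72.044) / -1309.403416 = -27.551983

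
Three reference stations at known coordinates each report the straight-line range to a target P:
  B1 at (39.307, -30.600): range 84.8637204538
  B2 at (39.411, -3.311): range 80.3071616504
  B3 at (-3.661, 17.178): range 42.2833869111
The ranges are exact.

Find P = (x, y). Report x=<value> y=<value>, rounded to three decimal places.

eq1: (x − 39.307)² + (y + 30.600)² = 84.8637204538²
eq2: (x − 39.411)² + (y + 3.311)² = 80.3071616504²
eq3: (x + 3.661)² + (y − 17.178)² = 42.2833869111²
eq3−eq2, eq3−eq1 (x²,y² cancel):
  86.144·x − 40.978·y = -3405.652367
  85.936·x − 95.556·y = -3241.052597
det = 86.144·-95.556 − -40.978·85.936 = -4710.090656
x = (-3405.652367·-95.556 − -40.978·-3241.052597) / -4710.090656 = -40.894895
y = (86.144·-3241.052597 − -3405.652367·85.936) / -4710.090656 = -2.860010

x=-40.895 y=-2.860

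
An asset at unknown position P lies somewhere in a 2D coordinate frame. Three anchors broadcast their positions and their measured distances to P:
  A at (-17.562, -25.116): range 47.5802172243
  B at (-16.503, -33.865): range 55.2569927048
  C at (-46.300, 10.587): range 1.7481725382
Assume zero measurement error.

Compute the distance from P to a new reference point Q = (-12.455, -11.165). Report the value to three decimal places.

41.893

eq1: (x + 17.562)² + (y + 25.116)² = 47.5802172243²
eq2: (x + 16.503)² + (y + 33.865)² = 55.2569927048²
eq3: (x + 46.300)² + (y − 10.587)² = 1.7481725382²
eq1−eq3, eq1−eq2 (x²,y² cancel):
  -57.476·x + 71.406·y = 3577.358233
  2.118·x − 17.498·y = -309.508238
det = -57.476·-17.498 − 71.406·2.118 = 854.477140
x = (3577.358233·-17.498 − 71.406·-309.508238) / 854.477140 = -47.392572
y = (-57.476·-309.508238 − 3577.358233·2.118) / 854.477140 = 11.951696
|P − Q| = √((-47.392572 − -12.455)² + (11.951696 − -11.165)²) = 41.892906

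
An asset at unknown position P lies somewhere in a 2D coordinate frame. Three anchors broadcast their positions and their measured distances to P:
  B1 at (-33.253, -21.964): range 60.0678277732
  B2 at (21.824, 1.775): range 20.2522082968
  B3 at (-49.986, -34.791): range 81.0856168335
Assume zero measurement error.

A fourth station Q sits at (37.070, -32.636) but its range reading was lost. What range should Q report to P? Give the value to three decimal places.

eq1: (x + 33.253)² + (y + 21.964)² = 60.0678277732²
eq2: (x − 21.824)² + (y − 1.775)² = 20.2522082968²
eq3: (x + 49.986)² + (y + 34.791)² = 81.0856168335²
eq3−eq1, eq3−eq2 (x²,y² cancel):
  33.466·x + 25.654·y = 845.898752
  143.620·x + 73.132·y = 2935.149040
det = 33.466·73.132 − 25.654·143.620 = -1236.991968
x = (845.898752·73.132 − 25.654·2935.149040) / -1236.991968 = 10.861870
y = (33.466·2935.149040 − 845.898752·143.620) / -1236.991968 = 18.803906
|P − Q| = √((10.861870 − 37.070)² + (18.803906 − -32.636)²) = 57.731534

57.732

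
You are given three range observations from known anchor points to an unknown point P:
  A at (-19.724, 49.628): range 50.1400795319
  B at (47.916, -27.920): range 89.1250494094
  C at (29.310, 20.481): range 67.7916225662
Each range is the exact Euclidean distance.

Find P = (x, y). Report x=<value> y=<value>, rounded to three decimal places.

x=-35.968 y=2.192

eq1: (x + 19.724)² + (y − 49.628)² = 50.1400795319²
eq2: (x − 47.916)² + (y + 27.920)² = 89.1250494094²
eq3: (x − 29.310)² + (y − 20.481)² = 67.7916225662²
eq1−eq3, eq1−eq2 (x²,y² cancel):
  98.068·x − 58.294·y = -3655.103614
  135.280·x − 155.096·y = -5205.751961
det = 98.068·-155.096 − -58.294·135.280 = -7323.942208
x = (-3655.103614·-155.096 − -58.294·-5205.751961) / -7323.942208 = -35.968040
y = (98.068·-5205.751961 − -3655.103614·135.280) / -7323.942208 = 2.192162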